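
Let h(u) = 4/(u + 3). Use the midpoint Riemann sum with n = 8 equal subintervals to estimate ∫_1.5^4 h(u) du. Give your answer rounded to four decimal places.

Δu = (4 − 1.5)/8 = 0.3125.
Midpoints: 1.65625, 1.96875, 2.28125, 2.59375, 2.90625, 3.21875, 3.53125, 3.84375.
h(1.65625) = 128/149, h(1.96875) = 128/159, h(2.28125) = 128/169, h(2.59375) = 128/179, h(2.90625) = 128/189, h(3.21875) = 128/199, h(3.53125) = 128/209, h(3.84375) = 128/219.
Sum = Δu · [h(1.65625) + h(1.96875) + h(2.28125) + ...].
Sum ≈ 1.7669.

1.7669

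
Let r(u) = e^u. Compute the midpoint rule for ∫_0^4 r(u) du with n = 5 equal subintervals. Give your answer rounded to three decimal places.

52.195

Δu = (4 − 0)/5 = 0.8.
Midpoints: 0.4, 1.2, 2, 2.8, 3.6.
r(0.4) ≈ 1.492, r(1.2) ≈ 3.320, r(2) ≈ 7.389, r(2.8) ≈ 16.445, r(3.6) ≈ 36.598.
Sum = Δu · [r(0.4) + r(1.2) + r(2) + r(2.8) + r(3.6)].
Sum ≈ 52.195.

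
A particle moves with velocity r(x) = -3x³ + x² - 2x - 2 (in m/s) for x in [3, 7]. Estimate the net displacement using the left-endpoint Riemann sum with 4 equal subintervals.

-1254

Δx = (7 − 3)/4 = 1.
Left endpoints: 3, 4, 5, 6.
r(3) = -80, r(4) = -186, r(5) = -362, r(6) = -626.
Sum = Δx · [r(3) + r(4) + r(5) + r(6)].
Sum = -1254.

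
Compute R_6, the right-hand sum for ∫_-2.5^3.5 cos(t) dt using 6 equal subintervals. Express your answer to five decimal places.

0.15904

Δt = (3.5 − (-2.5))/6 = 1.
Right endpoints: -1.5, -0.5, 0.5, 1.5, 2.5, 3.5.
f(-1.5) ≈ 0.07074, f(-0.5) ≈ 0.87758, f(0.5) ≈ 0.87758, f(1.5) ≈ 0.07074, f(2.5) ≈ -0.80114, f(3.5) ≈ -0.93646.
Sum = Δt · [f(-1.5) + f(-0.5) + f(0.5) + ...].
Sum ≈ 0.15904.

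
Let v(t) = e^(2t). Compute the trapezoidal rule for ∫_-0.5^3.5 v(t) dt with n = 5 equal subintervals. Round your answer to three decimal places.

Δt = (3.5 − (-0.5))/5 = 0.8.
v(-0.5) ≈ 0.368, v(0.3) ≈ 1.822, v(1.1) ≈ 9.025, v(1.9) ≈ 44.701, v(2.7) ≈ 221.406, v(3.5) ≈ 1096.633.
T_5 = (Δt/2)·[v(t_0) + 2v(t_1) + ... + 2v(t_{4}) + v(t_5)].
Sum ≈ 660.364.

660.364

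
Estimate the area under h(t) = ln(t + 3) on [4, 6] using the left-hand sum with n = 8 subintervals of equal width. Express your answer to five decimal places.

4.12207

Δt = (6 − 4)/8 = 0.25.
Left endpoints: 4, 4.25, 4.5, 4.75, 5, 5.25, 5.5, 5.75.
h(4) ≈ 1.94591, h(4.25) ≈ 1.98100, h(4.5) ≈ 2.01490, h(4.75) ≈ 2.04769, h(5) ≈ 2.07944, h(5.25) ≈ 2.11021, h(5.5) ≈ 2.14007, h(5.75) ≈ 2.16905.
Sum = Δt · [h(4) + h(4.25) + h(4.5) + ...].
Sum ≈ 4.12207.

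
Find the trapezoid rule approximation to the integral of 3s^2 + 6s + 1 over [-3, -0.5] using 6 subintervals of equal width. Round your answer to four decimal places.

3.3420

Δs = (-0.5 − (-3))/6 = 5/12.
f(-3) = 10, f(-31/12) = 265/48, f(-13/6) = 25/12, f(-1.75) = -0.3125, f(-4/3) = -5/3, f(-11/12) = -95/48, f(-0.5) = -1.25.
T_6 = (Δs/2)·[f(s_0) + 2f(s_1) + ... + 2f(s_{5}) + f(s_6)].
Sum ≈ 3.3420.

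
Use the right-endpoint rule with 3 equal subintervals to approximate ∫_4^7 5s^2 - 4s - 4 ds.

Δs = (7 − 4)/3 = 1.
Right endpoints: 5, 6, 7.
f(5) = 101, f(6) = 152, f(7) = 213.
Sum = Δs · [f(5) + f(6) + f(7)].
Sum = 466.

466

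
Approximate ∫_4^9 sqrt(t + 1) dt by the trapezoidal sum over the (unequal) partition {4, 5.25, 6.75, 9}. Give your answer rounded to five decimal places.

Subinterval widths: 1.25, 1.5, 2.25.
f(4) ≈ 2.23607, f(5.25) ≈ 2.50000, f(6.75) ≈ 2.78388, f(9) ≈ 3.16228.
On each subinterval the trapezoid contributes (Δt_i/2)·[f(t_{i-1}) + f(t_i)].
Sum ≈ 13.61238.

13.61238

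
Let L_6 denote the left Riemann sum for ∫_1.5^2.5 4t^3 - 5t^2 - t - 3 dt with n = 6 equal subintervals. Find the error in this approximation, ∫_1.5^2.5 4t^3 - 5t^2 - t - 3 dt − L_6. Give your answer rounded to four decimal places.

Exact integral: ∫_1.5^2.5 f(t) dt ≈ 8.583333.
L_6 ≈ 6.337963.
Error ≈ 8.583333 − 6.337963 ≈ 2.2454.

2.2454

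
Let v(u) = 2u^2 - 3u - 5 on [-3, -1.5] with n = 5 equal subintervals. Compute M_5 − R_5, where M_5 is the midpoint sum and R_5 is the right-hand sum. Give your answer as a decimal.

2.6325

M_5 = 18.3525.
R_5 = 15.72.
M_5 − R_5 = 2.6325.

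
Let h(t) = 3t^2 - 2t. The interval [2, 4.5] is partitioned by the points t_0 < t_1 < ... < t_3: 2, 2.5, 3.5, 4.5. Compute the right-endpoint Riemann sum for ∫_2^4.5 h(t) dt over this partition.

Subinterval widths: 0.5, 1, 1.
Right endpoints: 2.5, 3.5, 4.5.
h(2.5) = 13.75, h(3.5) = 29.75, h(4.5) = 51.75.
Sum = Σ Δt_i · h(t_i).
Sum = 88.375.

88.375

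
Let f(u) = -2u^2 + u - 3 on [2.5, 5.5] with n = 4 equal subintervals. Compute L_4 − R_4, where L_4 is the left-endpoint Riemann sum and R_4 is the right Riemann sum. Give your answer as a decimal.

33.75

L_4 = -81.1875.
R_4 = -114.9375.
L_4 − R_4 = 33.75.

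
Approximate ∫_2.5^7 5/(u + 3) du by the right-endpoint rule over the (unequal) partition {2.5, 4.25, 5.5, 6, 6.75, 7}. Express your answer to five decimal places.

2.72958

Subinterval widths: 1.75, 1.25, 0.5, 0.75, 0.25.
Right endpoints: 4.25, 5.5, 6, 6.75, 7.
f(4.25) = 20/29, f(5.5) = 10/17, f(6) = 5/9, f(6.75) = 20/39, f(7) = 0.5.
Sum = Σ Δu_i · f(u_i).
Sum ≈ 2.72958.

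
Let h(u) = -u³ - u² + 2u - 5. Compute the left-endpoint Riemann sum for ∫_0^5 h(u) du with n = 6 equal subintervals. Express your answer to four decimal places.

-144.5023

Δu = (5 − 0)/6 = 5/6.
Left endpoints: 0, 5/6, 5/3, 2.5, 10/3, 25/6.
h(0) = -5, h(5/6) = -995/216, h(5/3) = -245/27, h(2.5) = -21.875, h(10/3) = -1255/27, h(25/6) = -18655/216.
Sum = Δu · [h(0) + h(5/6) + h(5/3) + ...].
Sum ≈ -144.5023.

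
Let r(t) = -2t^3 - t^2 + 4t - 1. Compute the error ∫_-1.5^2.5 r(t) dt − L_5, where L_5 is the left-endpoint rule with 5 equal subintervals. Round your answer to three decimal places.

Exact integral: ∫_-1.5^2.5 r(t) dt ≈ -19.33333.
L_5 = -10.64.
Error ≈ -19.33333 − (-10.64) ≈ -8.693.

-8.693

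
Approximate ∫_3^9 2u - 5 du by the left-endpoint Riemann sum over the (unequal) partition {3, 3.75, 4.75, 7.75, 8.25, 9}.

Subinterval widths: 0.75, 1, 3, 0.5, 0.75.
Left endpoints: 3, 3.75, 4.75, 7.75, 8.25.
f(3) = 1, f(3.75) = 2.5, f(4.75) = 4.5, f(7.75) = 10.5, f(8.25) = 11.5.
Sum = Σ Δu_i · f(u_i).
Sum = 30.625.

30.625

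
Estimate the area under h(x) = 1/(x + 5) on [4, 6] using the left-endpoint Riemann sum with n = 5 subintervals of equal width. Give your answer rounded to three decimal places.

Δx = (6 − 4)/5 = 0.4.
Left endpoints: 4, 4.4, 4.8, 5.2, 5.6.
h(4) = 1/9, h(4.4) = 5/47, h(4.8) = 5/49, h(5.2) = 5/51, h(5.6) = 5/53.
Sum = Δx · [h(4) + h(4.4) + h(4.8) + h(5.2) + h(5.6)].
Sum ≈ 0.205.

0.205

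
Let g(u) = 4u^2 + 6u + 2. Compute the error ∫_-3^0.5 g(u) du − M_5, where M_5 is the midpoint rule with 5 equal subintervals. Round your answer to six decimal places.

0.571667

Exact integral: ∫_-3^0.5 g(u) du ≈ 16.91666667.
M_5 = 16.345.
Error ≈ 16.91666667 − 16.345 ≈ 0.571667.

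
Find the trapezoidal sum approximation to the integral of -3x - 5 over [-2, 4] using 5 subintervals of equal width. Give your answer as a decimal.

-48

Δx = (4 − (-2))/5 = 1.2.
f(-2) = 1, f(-0.8) = -2.6, f(0.4) = -6.2, f(1.6) = -9.8, f(2.8) = -13.4, f(4) = -17.
T_5 = (Δx/2)·[f(x_0) + 2f(x_1) + ... + 2f(x_{4}) + f(x_5)].
Sum = -48.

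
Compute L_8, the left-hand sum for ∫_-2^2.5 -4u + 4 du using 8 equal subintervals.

18.5625

Δu = (2.5 − (-2))/8 = 0.5625.
Left endpoints: -2, -1.4375, -0.875, -0.3125, 0.25, 0.8125, 1.375, 1.9375.
f(-2) = 12, f(-1.4375) = 9.75, f(-0.875) = 7.5, f(-0.3125) = 5.25, f(0.25) = 3, f(0.8125) = 0.75, f(1.375) = -1.5, f(1.9375) = -3.75.
Sum = Δu · [f(-2) + f(-1.4375) + f(-0.875) + ...].
Sum = 18.5625.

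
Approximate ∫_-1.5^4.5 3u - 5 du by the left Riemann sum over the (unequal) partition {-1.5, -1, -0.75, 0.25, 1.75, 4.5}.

Subinterval widths: 0.5, 0.25, 1, 1.5, 2.75.
Left endpoints: -1.5, -1, -0.75, 0.25, 1.75.
f(-1.5) = -9.5, f(-1) = -8, f(-0.75) = -7.25, f(0.25) = -4.25, f(1.75) = 0.25.
Sum = Σ Δu_i · f(u_i).
Sum = -19.6875.

-19.6875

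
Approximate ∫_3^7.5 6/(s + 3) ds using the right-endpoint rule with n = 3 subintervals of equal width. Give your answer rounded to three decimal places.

3.057

Δs = (7.5 − 3)/3 = 1.5.
Right endpoints: 4.5, 6, 7.5.
f(4.5) = 0.8, f(6) = 2/3, f(7.5) = 4/7.
Sum = Δs · [f(4.5) + f(6) + f(7.5)].
Sum ≈ 3.057.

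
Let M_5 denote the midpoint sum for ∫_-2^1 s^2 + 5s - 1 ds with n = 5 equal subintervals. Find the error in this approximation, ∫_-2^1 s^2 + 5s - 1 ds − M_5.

0.09

Exact integral: ∫_-2^1 f(s) ds = -7.5.
M_5 = -7.59.
Error = -7.5 − (-7.59) = 0.09.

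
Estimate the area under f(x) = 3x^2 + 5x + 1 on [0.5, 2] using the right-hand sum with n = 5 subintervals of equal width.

Δx = (2 − 0.5)/5 = 0.3.
Right endpoints: 0.8, 1.1, 1.4, 1.7, 2.
f(0.8) = 6.92, f(1.1) = 10.13, f(1.4) = 13.88, f(1.7) = 18.17, f(2) = 23.
Sum = Δx · [f(0.8) + f(1.1) + f(1.4) + f(1.7) + f(2)].
Sum = 21.63.

21.63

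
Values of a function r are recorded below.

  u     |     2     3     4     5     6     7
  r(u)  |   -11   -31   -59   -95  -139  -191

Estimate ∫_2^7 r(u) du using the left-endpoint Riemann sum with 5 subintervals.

-335

Δu = 1.
Sum = 1·[(-11) + (-31) + (-59) + (-95) + (-139)] = -335.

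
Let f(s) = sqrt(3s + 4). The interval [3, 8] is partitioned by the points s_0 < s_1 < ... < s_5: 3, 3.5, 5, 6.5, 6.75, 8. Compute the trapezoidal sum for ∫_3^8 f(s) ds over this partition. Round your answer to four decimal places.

22.4899

Subinterval widths: 0.5, 1.5, 1.5, 0.25, 1.25.
f(3) ≈ 3.6056, f(3.5) ≈ 3.8079, f(5) ≈ 4.3589, f(6.5) ≈ 4.8477, f(6.75) ≈ 4.9244, f(8) ≈ 5.2915.
On each subinterval the trapezoid contributes (Δs_i/2)·[f(s_{i-1}) + f(s_i)].
Sum ≈ 22.4899.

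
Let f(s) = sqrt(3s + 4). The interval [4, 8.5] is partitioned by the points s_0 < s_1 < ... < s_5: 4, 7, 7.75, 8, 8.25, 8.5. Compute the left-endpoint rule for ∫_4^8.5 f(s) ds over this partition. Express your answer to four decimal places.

Subinterval widths: 3, 0.75, 0.25, 0.25, 0.25.
Left endpoints: 4, 7, 7.75, 8, 8.25.
f(4) ≈ 4.0000, f(7) ≈ 5.0000, f(7.75) ≈ 5.2202, f(8) ≈ 5.2915, f(8.25) ≈ 5.3619.
Sum = Σ Δs_i · f(s_i).
Sum ≈ 19.7184.

19.7184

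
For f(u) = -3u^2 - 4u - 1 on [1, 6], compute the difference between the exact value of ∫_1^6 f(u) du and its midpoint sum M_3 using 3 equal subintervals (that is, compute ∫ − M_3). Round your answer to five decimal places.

-3.47222

Exact integral: ∫_1^6 f(u) du = -290.
M_3 ≈ -286.5277778.
Error ≈ -290 − (-286.5277778) ≈ -3.47222.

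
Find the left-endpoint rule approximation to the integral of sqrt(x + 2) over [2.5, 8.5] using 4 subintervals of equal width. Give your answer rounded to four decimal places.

Δx = (8.5 − 2.5)/4 = 1.5.
Left endpoints: 2.5, 4, 5.5, 7.
f(2.5) ≈ 2.1213, f(4) ≈ 2.4495, f(5.5) ≈ 2.7386, f(7) ≈ 3.0000.
Sum = Δx · [f(2.5) + f(4) + f(5.5) + f(7)].
Sum ≈ 15.4641.

15.4641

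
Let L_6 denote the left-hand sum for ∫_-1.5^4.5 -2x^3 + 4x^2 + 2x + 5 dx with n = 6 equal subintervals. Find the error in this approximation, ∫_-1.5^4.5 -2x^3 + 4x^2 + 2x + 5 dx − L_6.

Exact integral: ∫_-1.5^4.5 f(x) dx = -28.5.
L_6 = 19.
Error = -28.5 − 19 = -47.5.

-47.5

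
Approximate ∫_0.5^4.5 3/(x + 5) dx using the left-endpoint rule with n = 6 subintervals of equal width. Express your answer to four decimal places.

Δx = (4.5 − 0.5)/6 = 2/3.
Left endpoints: 0.5, 7/6, 11/6, 2.5, 19/6, 23/6.
f(0.5) = 6/11, f(7/6) = 18/37, f(11/6) = 18/41, f(2.5) = 0.4, f(19/6) = 18/49, f(23/6) = 18/53.
Sum = Δx · [f(0.5) + f(7/6) + f(11/6) + ...].
Sum ≈ 1.7186.

1.7186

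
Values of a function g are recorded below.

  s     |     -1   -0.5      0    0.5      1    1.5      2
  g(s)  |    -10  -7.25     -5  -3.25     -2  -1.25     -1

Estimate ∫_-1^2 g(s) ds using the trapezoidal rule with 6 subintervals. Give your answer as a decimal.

Δs = 0.5.
T_6 = (0.5/2)·[(-10) + 2·(-7.25) + 2·(-5) + 2·(-3.25) + 2·(-2) + 2·(-1.25) + (-1)] = -12.125.

-12.125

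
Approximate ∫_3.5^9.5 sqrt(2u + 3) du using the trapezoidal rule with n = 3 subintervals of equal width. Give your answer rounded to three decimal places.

Δu = (9.5 − 3.5)/3 = 2.
f(3.5) ≈ 3.162, f(5.5) ≈ 3.742, f(7.5) ≈ 4.243, f(9.5) ≈ 4.690.
T_3 = (Δu/2)·[f(u_0) + 2f(u_1) + 2f(u_2) + f(u_3)].
Sum ≈ 23.821.

23.821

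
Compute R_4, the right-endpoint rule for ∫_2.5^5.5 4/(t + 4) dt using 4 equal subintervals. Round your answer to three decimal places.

1.447

Δt = (5.5 − 2.5)/4 = 0.75.
Right endpoints: 3.25, 4, 4.75, 5.5.
f(3.25) = 16/29, f(4) = 0.5, f(4.75) = 16/35, f(5.5) = 8/19.
Sum = Δt · [f(3.25) + f(4) + f(4.75) + f(5.5)].
Sum ≈ 1.447.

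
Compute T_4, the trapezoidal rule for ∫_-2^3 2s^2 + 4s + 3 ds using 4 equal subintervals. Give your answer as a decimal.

Δs = (3 − (-2))/4 = 1.25.
f(-2) = 3, f(-0.75) = 1.125, f(0.5) = 5.5, f(1.75) = 16.125, f(3) = 33.
T_4 = (Δs/2)·[f(s_0) + 2f(s_1) + 2f(s_2) + 2f(s_3) + f(s_4)].
Sum = 50.9375.

50.9375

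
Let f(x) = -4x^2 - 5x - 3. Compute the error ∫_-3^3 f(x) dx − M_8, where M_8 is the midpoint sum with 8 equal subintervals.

Exact integral: ∫_-3^3 f(x) dx = -90.
M_8 = -88.875.
Error = -90 − (-88.875) = -1.125.

-1.125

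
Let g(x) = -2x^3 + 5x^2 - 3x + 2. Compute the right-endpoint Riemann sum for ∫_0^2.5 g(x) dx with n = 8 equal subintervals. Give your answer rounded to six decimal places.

0.861816

Δx = (2.5 − 0)/8 = 0.3125.
Right endpoints: 0.3125, 0.625, 0.9375, 1.25, 1.5625, 1.875, 2.1875, 2.5.
g(0.3125) = 3051/2048, g(0.625) = 1.58984375, g(0.9375) = 3961/2048, g(1.25) = 2.15625, g(1.5625) = 3871/2048, g(1.875) = 0.76953125, g(2.1875) = -3219/2048, g(2.5) = -5.5.
Sum = Δx · [g(0.3125) + g(0.625) + g(0.9375) + ...].
Sum ≈ 0.861816.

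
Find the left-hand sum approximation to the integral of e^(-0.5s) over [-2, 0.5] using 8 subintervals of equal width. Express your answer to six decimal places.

4.189895

Δs = (0.5 − (-2))/8 = 0.3125.
Left endpoints: -2, -1.6875, -1.375, -1.0625, -0.75, -0.4375, -0.125, 0.1875.
f(-2) ≈ 2.718282, f(-1.6875) ≈ 2.325070, f(-1.375) ≈ 1.988737, f(-1.0625) ≈ 1.701057, f(-0.75) ≈ 1.454991, f(-0.4375) ≈ 1.244520, f(-0.125) ≈ 1.064494, f(0.1875) ≈ 0.910510.
Sum = Δs · [f(-2) + f(-1.6875) + f(-1.375) + ...].
Sum ≈ 4.189895.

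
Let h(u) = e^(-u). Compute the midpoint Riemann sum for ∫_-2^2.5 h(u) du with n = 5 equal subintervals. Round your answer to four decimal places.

Δu = (2.5 − (-2))/5 = 0.9.
Midpoints: -1.55, -0.65, 0.25, 1.15, 2.05.
h(-1.55) ≈ 4.7115, h(-0.65) ≈ 1.9155, h(0.25) ≈ 0.7788, h(1.15) ≈ 0.3166, h(2.05) ≈ 0.1287.
Sum = Δu · [h(-1.55) + h(-0.65) + h(0.25) + h(1.15) + h(2.05)].
Sum ≈ 7.0661.

7.0661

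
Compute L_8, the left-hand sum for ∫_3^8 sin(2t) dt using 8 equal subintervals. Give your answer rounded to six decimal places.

0.833331

Δt = (8 − 3)/8 = 0.625.
Left endpoints: 3, 3.625, 4.25, 4.875, 5.5, 6.125, 6.75, 7.375.
f(3) ≈ -0.279415, f(3.625) ≈ 0.823081, f(4.25) ≈ 0.798487, f(4.875) ≈ -0.319519, f(5.5) ≈ -0.999990, f(6.125) ≈ -0.311119, f(6.75) ≈ 0.803784, f(7.375) ≈ 0.818022.
Sum = Δt · [f(3) + f(3.625) + f(4.25) + ...].
Sum ≈ 0.833331.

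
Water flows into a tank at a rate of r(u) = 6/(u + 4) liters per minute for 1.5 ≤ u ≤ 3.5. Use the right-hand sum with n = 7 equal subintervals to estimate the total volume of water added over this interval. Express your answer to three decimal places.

Δu = (3.5 − 1.5)/7 = 2/7.
Right endpoints: 25/14, 29/14, 33/14, 37/14, 41/14, 45/14, 3.5.
r(25/14) = 28/27, r(29/14) = 84/85, r(33/14) = 84/89, r(37/14) = 28/31, r(41/14) = 84/97, r(45/14) = 84/101, r(3.5) = 0.8.
Sum = Δu · [r(25/14) + r(29/14) + r(33/14) + ...].
Sum ≈ 1.820.

1.820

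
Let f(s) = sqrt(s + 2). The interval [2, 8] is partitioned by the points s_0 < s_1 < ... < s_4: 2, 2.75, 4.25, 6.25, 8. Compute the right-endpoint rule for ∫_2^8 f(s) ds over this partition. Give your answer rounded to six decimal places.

Subinterval widths: 0.75, 1.5, 2, 1.75.
Right endpoints: 2.75, 4.25, 6.25, 8.
f(2.75) ≈ 2.179449, f(4.25) ≈ 2.500000, f(6.25) ≈ 2.872281, f(8) ≈ 3.162278.
Sum = Σ Δs_i · f(s_i).
Sum ≈ 16.663136.

16.663136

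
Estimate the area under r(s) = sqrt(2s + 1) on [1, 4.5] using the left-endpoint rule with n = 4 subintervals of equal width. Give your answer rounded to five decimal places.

8.16663

Δs = (4.5 − 1)/4 = 0.875.
Left endpoints: 1, 1.875, 2.75, 3.625.
r(1) ≈ 1.73205, r(1.875) ≈ 2.17945, r(2.75) ≈ 2.54951, r(3.625) ≈ 2.87228.
Sum = Δs · [r(1) + r(1.875) + r(2.75) + r(3.625)].
Sum ≈ 8.16663.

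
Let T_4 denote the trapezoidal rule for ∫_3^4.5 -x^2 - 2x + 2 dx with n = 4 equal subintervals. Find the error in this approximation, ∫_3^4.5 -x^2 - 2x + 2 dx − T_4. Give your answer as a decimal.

0.03515625

Exact integral: ∫_3^4.5 f(x) dx = -29.625.
T_4 = -29.66015625.
Error = -29.625 − (-29.66015625) = 0.03515625.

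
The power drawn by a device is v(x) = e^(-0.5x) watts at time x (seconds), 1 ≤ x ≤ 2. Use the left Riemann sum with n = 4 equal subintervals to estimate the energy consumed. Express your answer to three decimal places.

0.508

Δx = (2 − 1)/4 = 0.25.
Left endpoints: 1, 1.25, 1.5, 1.75.
v(1) ≈ 0.607, v(1.25) ≈ 0.535, v(1.5) ≈ 0.472, v(1.75) ≈ 0.417.
Sum = Δx · [v(1) + v(1.25) + v(1.5) + v(1.75)].
Sum ≈ 0.508.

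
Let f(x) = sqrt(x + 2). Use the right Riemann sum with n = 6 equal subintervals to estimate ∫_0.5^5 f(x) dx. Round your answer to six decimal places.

Δx = (5 − 0.5)/6 = 0.75.
Right endpoints: 1.25, 2, 2.75, 3.5, 4.25, 5.
f(1.25) ≈ 1.802776, f(2) ≈ 2.000000, f(2.75) ≈ 2.179449, f(3.5) ≈ 2.345208, f(4.25) ≈ 2.500000, f(5) ≈ 2.645751.
Sum = Δx · [f(1.25) + f(2) + f(2.75) + ...].
Sum ≈ 10.104888.

10.104888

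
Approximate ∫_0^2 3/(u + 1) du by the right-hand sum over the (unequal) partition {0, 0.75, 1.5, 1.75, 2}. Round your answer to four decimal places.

2.7084

Subinterval widths: 0.75, 0.75, 0.25, 0.25.
Right endpoints: 0.75, 1.5, 1.75, 2.
f(0.75) = 12/7, f(1.5) = 1.2, f(1.75) = 12/11, f(2) = 1.
Sum = Σ Δu_i · f(u_i).
Sum ≈ 2.7084.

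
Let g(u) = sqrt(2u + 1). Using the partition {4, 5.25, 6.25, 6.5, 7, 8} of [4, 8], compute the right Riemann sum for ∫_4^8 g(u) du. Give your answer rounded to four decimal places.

14.9082

Subinterval widths: 1.25, 1, 0.25, 0.5, 1.
Right endpoints: 5.25, 6.25, 6.5, 7, 8.
g(5.25) ≈ 3.3912, g(6.25) ≈ 3.6742, g(6.5) ≈ 3.7417, g(7) ≈ 3.8730, g(8) ≈ 4.1231.
Sum = Σ Δu_i · g(u_i).
Sum ≈ 14.9082.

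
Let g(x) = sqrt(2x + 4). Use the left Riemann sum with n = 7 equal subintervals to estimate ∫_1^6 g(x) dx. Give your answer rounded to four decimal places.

Δx = (6 − 1)/7 = 5/7.
Left endpoints: 1, 12/7, 17/7, 22/7, 27/7, 32/7, 37/7.
g(1) ≈ 2.4495, g(12/7) ≈ 2.7255, g(17/7) ≈ 2.9761, g(22/7) ≈ 3.2071, g(27/7) ≈ 3.4226, g(32/7) ≈ 3.6253, g(37/7) ≈ 3.8173.
Sum = Δx · [g(1) + g(12/7) + g(17/7) + ...].
Sum ≈ 15.8739.

15.8739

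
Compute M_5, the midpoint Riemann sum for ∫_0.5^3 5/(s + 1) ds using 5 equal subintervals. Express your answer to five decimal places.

Δs = (3 − 0.5)/5 = 0.5.
Midpoints: 0.75, 1.25, 1.75, 2.25, 2.75.
f(0.75) = 20/7, f(1.25) = 20/9, f(1.75) = 20/11, f(2.25) = 20/13, f(2.75) = 4/3.
Sum = Δs · [f(0.75) + f(1.25) + f(1.75) + f(2.25) + f(2.75)].
Sum ≈ 4.88467.

4.88467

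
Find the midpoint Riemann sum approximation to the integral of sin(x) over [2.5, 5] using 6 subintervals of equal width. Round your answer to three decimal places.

Δx = (5 − 2.5)/6 = 5/12.
Midpoints: 65/24, 3.125, 85/24, 95/24, 4.375, 115/24.
f(65/24) ≈ 0.420, f(3.125) ≈ 0.017, f(85/24) ≈ -0.389, f(95/24) ≈ -0.729, f(4.375) ≈ -0.944, f(115/24) ≈ -0.997.
Sum = Δx · [f(65/24) + f(3.125) + f(85/24) + ...].
Sum ≈ -1.093.

-1.093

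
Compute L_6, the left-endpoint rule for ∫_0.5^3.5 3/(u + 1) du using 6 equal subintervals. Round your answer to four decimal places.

3.6536

Δu = (3.5 − 0.5)/6 = 0.5.
Left endpoints: 0.5, 1, 1.5, 2, 2.5, 3.
f(0.5) = 2, f(1) = 1.5, f(1.5) = 1.2, f(2) = 1, f(2.5) = 6/7, f(3) = 0.75.
Sum = Δu · [f(0.5) + f(1) + f(1.5) + ...].
Sum ≈ 3.6536.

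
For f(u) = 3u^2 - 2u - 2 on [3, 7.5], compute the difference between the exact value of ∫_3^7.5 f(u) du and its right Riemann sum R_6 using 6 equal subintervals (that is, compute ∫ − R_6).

-51.046875

Exact integral: ∫_3^7.5 f(u) du = 338.625.
R_6 = 389.671875.
Error = 338.625 − 389.671875 = -51.046875.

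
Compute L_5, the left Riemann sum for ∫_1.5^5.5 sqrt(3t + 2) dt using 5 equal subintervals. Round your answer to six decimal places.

13.286540

Δt = (5.5 − 1.5)/5 = 0.8.
Left endpoints: 1.5, 2.3, 3.1, 3.9, 4.7.
f(1.5) ≈ 2.549510, f(2.3) ≈ 2.983287, f(3.1) ≈ 3.361547, f(3.9) ≈ 3.701351, f(4.7) ≈ 4.012481.
Sum = Δt · [f(1.5) + f(2.3) + f(3.1) + f(3.9) + f(4.7)].
Sum ≈ 13.286540.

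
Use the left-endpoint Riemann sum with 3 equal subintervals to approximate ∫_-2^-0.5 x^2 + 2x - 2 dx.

Δx = (-0.5 − (-2))/3 = 0.5.
Left endpoints: -2, -1.5, -1.
f(-2) = -2, f(-1.5) = -2.75, f(-1) = -3.
Sum = Δx · [f(-2) + f(-1.5) + f(-1)].
Sum = -3.875.

-3.875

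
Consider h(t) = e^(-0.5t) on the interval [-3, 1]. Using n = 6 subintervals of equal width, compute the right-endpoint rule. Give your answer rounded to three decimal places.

6.530

Δt = (1 − (-3))/6 = 2/3.
Right endpoints: -7/3, -5/3, -1, -1/3, 1/3, 1.
h(-7/3) ≈ 3.211, h(-5/3) ≈ 2.301, h(-1) ≈ 1.649, h(-1/3) ≈ 1.181, h(1/3) ≈ 0.846, h(1) ≈ 0.607.
Sum = Δt · [h(-7/3) + h(-5/3) + h(-1) + ...].
Sum ≈ 6.530.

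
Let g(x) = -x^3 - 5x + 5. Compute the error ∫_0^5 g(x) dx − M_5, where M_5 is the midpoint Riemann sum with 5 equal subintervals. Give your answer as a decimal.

Exact integral: ∫_0^5 g(x) dx = -193.75.
M_5 = -190.625.
Error = -193.75 − (-190.625) = -3.125.

-3.125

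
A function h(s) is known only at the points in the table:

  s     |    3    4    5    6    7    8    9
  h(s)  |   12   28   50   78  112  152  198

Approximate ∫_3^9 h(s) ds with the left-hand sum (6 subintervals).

Δs = 1.
Sum = 1·[12 + 28 + 50 + 78 + 112 + 152] = 432.

432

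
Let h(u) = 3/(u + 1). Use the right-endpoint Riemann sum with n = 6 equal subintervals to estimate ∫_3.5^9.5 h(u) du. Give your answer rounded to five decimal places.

Δu = (9.5 − 3.5)/6 = 1.
Right endpoints: 4.5, 5.5, 6.5, 7.5, 8.5, 9.5.
h(4.5) = 6/11, h(5.5) = 6/13, h(6.5) = 0.4, h(7.5) = 6/17, h(8.5) = 6/19, h(9.5) = 2/7.
Sum = Δu · [h(4.5) + h(5.5) + h(6.5) + ...].
Sum ≈ 2.36144.

2.36144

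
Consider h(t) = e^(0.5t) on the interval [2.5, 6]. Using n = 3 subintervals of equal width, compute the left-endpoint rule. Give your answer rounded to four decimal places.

24.4457

Δt = (6 − 2.5)/3 = 7/6.
Left endpoints: 2.5, 11/3, 29/6.
h(2.5) ≈ 3.4903, h(11/3) ≈ 6.2547, h(29/6) ≈ 11.2084.
Sum = Δt · [h(2.5) + h(11/3) + h(29/6)].
Sum ≈ 24.4457.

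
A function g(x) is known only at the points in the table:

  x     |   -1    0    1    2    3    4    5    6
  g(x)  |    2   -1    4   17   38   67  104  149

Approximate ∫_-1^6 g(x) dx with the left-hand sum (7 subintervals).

Δx = 1.
Sum = 1·[2 + (-1) + 4 + 17 + 38 + 67 + 104] = 231.

231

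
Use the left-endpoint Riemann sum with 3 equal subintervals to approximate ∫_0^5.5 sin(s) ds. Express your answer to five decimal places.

0.85151

Δs = (5.5 − 0)/3 = 11/6.
Left endpoints: 0, 11/6, 11/3.
f(0) ≈ 0.00000, f(11/6) ≈ 0.96573, f(11/3) ≈ -0.50128.
Sum = Δs · [f(0) + f(11/6) + f(11/3)].
Sum ≈ 0.85151.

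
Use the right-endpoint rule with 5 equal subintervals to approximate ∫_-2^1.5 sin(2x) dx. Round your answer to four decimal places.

-0.0757

Δx = (1.5 − (-2))/5 = 0.7.
Right endpoints: -1.3, -0.6, 0.1, 0.8, 1.5.
f(-1.3) ≈ -0.5155, f(-0.6) ≈ -0.9320, f(0.1) ≈ 0.1987, f(0.8) ≈ 0.9996, f(1.5) ≈ 0.1411.
Sum = Δx · [f(-1.3) + f(-0.6) + f(0.1) + f(0.8) + f(1.5)].
Sum ≈ -0.0757.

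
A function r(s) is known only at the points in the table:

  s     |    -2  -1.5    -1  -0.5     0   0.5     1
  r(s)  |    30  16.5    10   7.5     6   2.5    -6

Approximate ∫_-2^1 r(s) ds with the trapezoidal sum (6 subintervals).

27.25

Δs = 0.5.
T_6 = (0.5/2)·[30 + 2·16.5 + 2·10 + 2·7.5 + 2·6 + 2·2.5 + (-6)] = 27.25.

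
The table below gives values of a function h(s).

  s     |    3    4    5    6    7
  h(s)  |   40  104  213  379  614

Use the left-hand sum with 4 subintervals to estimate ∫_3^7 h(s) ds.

736

Δs = 1.
Sum = 1·[40 + 104 + 213 + 379] = 736.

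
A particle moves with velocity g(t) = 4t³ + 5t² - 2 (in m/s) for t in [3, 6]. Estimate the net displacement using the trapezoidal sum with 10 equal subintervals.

Δt = (6 − 3)/10 = 0.3.
g(3) = 151, g(3.3) = 196.198, g(3.6) = 249.424, g(3.9) = 311.326, g(4.2) = 382.552, g(4.5) = 463.75, g(4.8) = 555.568, g(5.1) = 658.654, g(5.4) = 773.656, g(5.7) = 901.222, g(6) = 1042.
T_10 = (Δt/2)·[g(t_0) + 2g(t_1) + ... + 2g(t_{9}) + g(t_10)].
Sum = 1526.655.

1526.655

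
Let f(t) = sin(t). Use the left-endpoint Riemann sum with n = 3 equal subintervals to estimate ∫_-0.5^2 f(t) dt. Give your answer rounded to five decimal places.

0.63935

Δt = (2 − (-0.5))/3 = 5/6.
Left endpoints: -0.5, 1/3, 7/6.
f(-0.5) ≈ -0.47943, f(1/3) ≈ 0.32719, f(7/6) ≈ 0.91944.
Sum = Δt · [f(-0.5) + f(1/3) + f(7/6)].
Sum ≈ 0.63935.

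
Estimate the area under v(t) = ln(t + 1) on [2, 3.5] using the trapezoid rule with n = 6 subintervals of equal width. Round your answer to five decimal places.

1.97193

Δt = (3.5 − 2)/6 = 0.25.
v(2) ≈ 1.09861, v(2.25) ≈ 1.17865, v(2.5) ≈ 1.25276, v(2.75) ≈ 1.32176, v(3) ≈ 1.38629, v(3.25) ≈ 1.44692, v(3.5) ≈ 1.50408.
T_6 = (Δt/2)·[v(t_0) + 2v(t_1) + ... + 2v(t_{5}) + v(t_6)].
Sum ≈ 1.97193.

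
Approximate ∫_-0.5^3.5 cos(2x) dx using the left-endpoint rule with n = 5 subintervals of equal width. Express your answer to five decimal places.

0.49669

Δx = (3.5 − (-0.5))/5 = 0.8.
Left endpoints: -0.5, 0.3, 1.1, 1.9, 2.7.
f(-0.5) ≈ 0.54030, f(0.3) ≈ 0.82534, f(1.1) ≈ -0.58850, f(1.9) ≈ -0.79097, f(2.7) ≈ 0.63469.
Sum = Δx · [f(-0.5) + f(0.3) + f(1.1) + f(1.9) + f(2.7)].
Sum ≈ 0.49669.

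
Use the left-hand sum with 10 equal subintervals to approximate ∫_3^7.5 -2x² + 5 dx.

Δx = (7.5 − 3)/10 = 0.45.
Left endpoints: 3, 3.45, 3.9, 4.35, 4.8, 5.25, 5.7, 6.15, 6.6, 7.05.
f(3) = -13, f(3.45) = -18.805, f(3.9) = -25.42, f(4.35) = -32.845, f(4.8) = -41.08, f(5.25) = -50.125, f(5.7) = -59.98, f(6.15) = -70.645, f(6.6) = -82.12, f(7.05) = -94.405.
Sum = Δx · [f(3) + f(3.45) + f(3.9) + ...].
Sum = -219.79125.

-219.79125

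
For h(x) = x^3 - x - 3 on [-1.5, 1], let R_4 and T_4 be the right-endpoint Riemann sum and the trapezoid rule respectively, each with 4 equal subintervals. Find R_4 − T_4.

R_4 ≈ -7.426758.
T_4 ≈ -8.012695.
R_4 − T_4 = 0.5859375.

0.5859375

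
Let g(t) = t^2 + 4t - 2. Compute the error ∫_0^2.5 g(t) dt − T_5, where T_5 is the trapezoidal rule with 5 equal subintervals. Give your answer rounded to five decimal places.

-0.10417

Exact integral: ∫_0^2.5 g(t) dt ≈ 12.7083333.
T_5 = 12.8125.
Error ≈ 12.7083333 − 12.8125 ≈ -0.10417.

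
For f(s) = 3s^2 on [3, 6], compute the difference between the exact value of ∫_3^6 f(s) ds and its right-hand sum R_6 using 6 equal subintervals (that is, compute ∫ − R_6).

Exact integral: ∫_3^6 f(s) ds = 189.
R_6 = 209.625.
Error = 189 − 209.625 = -20.625.

-20.625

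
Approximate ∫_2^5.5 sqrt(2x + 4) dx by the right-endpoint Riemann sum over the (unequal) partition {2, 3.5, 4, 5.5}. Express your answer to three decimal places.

Subinterval widths: 1.5, 0.5, 1.5.
Right endpoints: 3.5, 4, 5.5.
f(3.5) ≈ 3.317, f(4) ≈ 3.464, f(5.5) ≈ 3.873.
Sum = Σ Δx_i · f(x_i).
Sum ≈ 12.516.

12.516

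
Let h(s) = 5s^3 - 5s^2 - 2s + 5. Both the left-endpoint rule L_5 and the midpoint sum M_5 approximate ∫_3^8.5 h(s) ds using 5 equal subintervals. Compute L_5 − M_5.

L_5 = 4065.05.
M_5 = 5364.4765625.
L_5 − M_5 = -1299.4265625.

-1299.4265625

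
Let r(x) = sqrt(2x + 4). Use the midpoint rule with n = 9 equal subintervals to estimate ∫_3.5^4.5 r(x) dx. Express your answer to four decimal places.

Δx = (4.5 − 3.5)/9 = 1/9.
Midpoints: 32/9, 11/3, 34/9, 35/9, 4, 37/9, 38/9, 13/3, 40/9.
r(32/9) ≈ 3.3333, r(11/3) ≈ 3.3665, r(34/9) ≈ 3.3993, r(35/9) ≈ 3.4319, r(4) ≈ 3.4641, r(37/9) ≈ 3.4960, r(38/9) ≈ 3.5277, r(13/3) ≈ 3.5590, r(40/9) ≈ 3.5901.
Sum = Δx · [r(32/9) + r(11/3) + r(34/9) + ...].
Sum ≈ 3.4631.

3.4631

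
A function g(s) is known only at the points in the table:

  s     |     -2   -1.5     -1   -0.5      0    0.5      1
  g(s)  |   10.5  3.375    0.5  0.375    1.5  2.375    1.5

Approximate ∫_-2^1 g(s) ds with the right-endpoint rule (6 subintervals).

Δs = 0.5.
Sum = 0.5·[3.375 + 0.5 + 0.375 + 1.5 + 2.375 + 1.5] = 4.8125.

4.8125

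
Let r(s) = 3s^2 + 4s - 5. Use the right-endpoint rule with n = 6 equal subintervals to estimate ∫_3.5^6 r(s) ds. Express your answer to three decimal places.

Δs = (6 − 3.5)/6 = 5/12.
Right endpoints: 47/12, 13/3, 4.75, 31/6, 67/12, 6.
r(47/12) = 56.6875, r(13/3) = 206/3, r(4.75) = 81.6875, r(31/6) = 95.75, r(67/12) = 5321/48, r(6) = 127.
Sum = Δs · [r(47/12) + r(13/3) + r(4.75) + ...].
Sum ≈ 225.269.

225.269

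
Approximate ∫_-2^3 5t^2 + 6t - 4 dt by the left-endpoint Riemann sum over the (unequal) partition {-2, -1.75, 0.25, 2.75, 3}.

9.734375

Subinterval widths: 0.25, 2, 2.5, 0.25.
Left endpoints: -2, -1.75, 0.25, 2.75.
f(-2) = 4, f(-1.75) = 0.8125, f(0.25) = -2.1875, f(2.75) = 50.3125.
Sum = Σ Δt_i · f(t_i).
Sum = 9.734375.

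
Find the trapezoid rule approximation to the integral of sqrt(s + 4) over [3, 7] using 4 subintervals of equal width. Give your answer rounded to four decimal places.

11.9719

Δs = (7 − 3)/4 = 1.
f(3) ≈ 2.6458, f(4) ≈ 2.8284, f(5) ≈ 3.0000, f(6) ≈ 3.1623, f(7) ≈ 3.3166.
T_4 = (Δs/2)·[f(s_0) + 2f(s_1) + 2f(s_2) + 2f(s_3) + f(s_4)].
Sum ≈ 11.9719.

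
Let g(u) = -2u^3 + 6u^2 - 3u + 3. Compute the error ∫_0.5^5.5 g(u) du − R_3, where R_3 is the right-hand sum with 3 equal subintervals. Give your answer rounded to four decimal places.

167.3611

Exact integral: ∫_0.5^5.5 g(u) du = -155.
R_3 ≈ -322.361111.
Error ≈ -155 − (-322.361111) ≈ 167.3611.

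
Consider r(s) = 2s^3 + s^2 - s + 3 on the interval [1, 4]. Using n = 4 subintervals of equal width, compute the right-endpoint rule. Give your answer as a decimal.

Δs = (4 − 1)/4 = 0.75.
Right endpoints: 1.75, 2.5, 3.25, 4.
r(1.75) = 15.03125, r(2.5) = 38, r(3.25) = 78.96875, r(4) = 143.
Sum = Δs · [r(1.75) + r(2.5) + r(3.25) + r(4)].
Sum = 206.25.

206.25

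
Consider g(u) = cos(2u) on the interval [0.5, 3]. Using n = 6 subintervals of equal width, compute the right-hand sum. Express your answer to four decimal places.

Δu = (3 − 0.5)/6 = 5/12.
Right endpoints: 11/12, 4/3, 1.75, 13/6, 31/12, 3.
g(11/12) ≈ -0.2595, g(4/3) ≈ -0.8893, g(1.75) ≈ -0.9365, g(13/6) ≈ -0.3700, g(31/12) ≈ 0.4388, g(3) ≈ 0.9602.
Sum = Δu · [g(11/12) + g(4/3) + g(1.75) + ...].
Sum ≈ -0.4402.

-0.4402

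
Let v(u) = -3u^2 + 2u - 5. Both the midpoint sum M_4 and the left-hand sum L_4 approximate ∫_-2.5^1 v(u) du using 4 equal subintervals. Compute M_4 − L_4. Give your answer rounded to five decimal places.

M_4 ≈ -38.7050781.
L_4 = -50.66796875.
M_4 − L_4 ≈ 11.96289.

11.96289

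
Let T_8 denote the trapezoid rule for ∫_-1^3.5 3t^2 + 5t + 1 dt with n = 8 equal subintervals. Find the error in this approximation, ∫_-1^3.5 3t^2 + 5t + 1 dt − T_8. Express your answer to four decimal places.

-0.7119

Exact integral: ∫_-1^3.5 f(t) dt = 76.5.
T_8 ≈ 77.211914.
Error ≈ 76.5 − 77.211914 ≈ -0.7119.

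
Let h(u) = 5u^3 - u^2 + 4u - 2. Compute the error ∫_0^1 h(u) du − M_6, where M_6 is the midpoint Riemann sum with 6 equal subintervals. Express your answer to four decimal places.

0.0150

Exact integral: ∫_0^1 h(u) du ≈ 0.916667.
M_6 ≈ 0.901620.
Error ≈ 0.916667 − 0.901620 ≈ 0.0150.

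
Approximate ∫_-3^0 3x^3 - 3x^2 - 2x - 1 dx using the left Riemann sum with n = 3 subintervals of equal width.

-141

Δx = (0 − (-3))/3 = 1.
Left endpoints: -3, -2, -1.
f(-3) = -103, f(-2) = -33, f(-1) = -5.
Sum = Δx · [f(-3) + f(-2) + f(-1)].
Sum = -141.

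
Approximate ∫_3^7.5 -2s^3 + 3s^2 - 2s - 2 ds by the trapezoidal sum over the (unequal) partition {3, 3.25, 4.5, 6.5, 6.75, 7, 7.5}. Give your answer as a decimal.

-1250.578125

Subinterval widths: 0.25, 1.25, 2, 0.25, 0.25, 0.5.
f(3) = -35, f(3.25) = -45.46875, f(4.5) = -132.5, f(6.5) = -437.5, f(6.75) = -493.90625, f(7) = -555, f(7.5) = -692.
On each subinterval the trapezoid contributes (Δs_i/2)·[f(s_{i-1}) + f(s_i)].
Sum = -1250.578125.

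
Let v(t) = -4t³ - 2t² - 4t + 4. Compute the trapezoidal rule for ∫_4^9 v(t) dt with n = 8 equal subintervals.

-6884.375

Δt = (9 − 4)/8 = 0.625.
v(4) = -300, v(4.625) = -453.0078125, v(5.25) = -650.9375, v(5.875) = -899.6484375, v(6.5) = -1205, v(7.125) = -1572.8515625, v(7.75) = -2009.0625, v(8.375) = -2519.4921875, v(9) = -3110.
T_8 = (Δt/2)·[v(t_0) + 2v(t_1) + ... + 2v(t_{7}) + v(t_8)].
Sum = -6884.375.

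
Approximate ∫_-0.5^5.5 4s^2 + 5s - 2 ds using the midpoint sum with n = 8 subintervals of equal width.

Δs = (5.5 − (-0.5))/8 = 0.75.
Midpoints: -0.125, 0.625, 1.375, 2.125, 2.875, 3.625, 4.375, 5.125.
f(-0.125) = -2.5625, f(0.625) = 2.6875, f(1.375) = 12.4375, f(2.125) = 26.6875, f(2.875) = 45.4375, f(3.625) = 68.6875, f(4.375) = 96.4375, f(5.125) = 128.6875.
Sum = Δs · [f(-0.125) + f(0.625) + f(1.375) + ...].
Sum = 283.875.

283.875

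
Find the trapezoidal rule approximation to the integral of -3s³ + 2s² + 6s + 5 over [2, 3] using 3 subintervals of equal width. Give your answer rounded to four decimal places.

-16.4630

Δs = (3 − 2)/3 = 1/3.
f(2) = 1, f(7/3) = -74/9, f(8/3) = -65/3, f(3) = -40.
T_3 = (Δs/2)·[f(s_0) + 2f(s_1) + 2f(s_2) + f(s_3)].
Sum ≈ -16.4630.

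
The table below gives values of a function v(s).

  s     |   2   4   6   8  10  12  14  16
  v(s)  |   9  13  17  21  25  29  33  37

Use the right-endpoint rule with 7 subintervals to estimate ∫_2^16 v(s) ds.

350

Δs = 2.
Sum = 2·[13 + 17 + 21 + 25 + 29 + 33 + 37] = 350.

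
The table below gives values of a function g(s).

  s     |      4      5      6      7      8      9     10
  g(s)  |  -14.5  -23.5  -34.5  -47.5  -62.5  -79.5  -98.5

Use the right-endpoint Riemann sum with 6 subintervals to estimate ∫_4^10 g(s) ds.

-346

Δs = 1.
Sum = 1·[(-23.5) + (-34.5) + (-47.5) + (-62.5) + (-79.5) + (-98.5)] = -346.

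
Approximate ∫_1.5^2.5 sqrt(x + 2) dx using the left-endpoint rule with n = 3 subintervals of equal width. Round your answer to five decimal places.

Δx = (2.5 − 1.5)/3 = 1/3.
Left endpoints: 1.5, 11/6, 13/6.
f(1.5) ≈ 1.87083, f(11/6) ≈ 1.95789, f(13/6) ≈ 2.04124.
Sum = Δx · [f(1.5) + f(11/6) + f(13/6)].
Sum ≈ 1.95665.

1.95665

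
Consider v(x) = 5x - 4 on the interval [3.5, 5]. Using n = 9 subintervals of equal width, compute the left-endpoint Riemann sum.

25.25

Δx = (5 − 3.5)/9 = 1/6.
Left endpoints: 3.5, 11/3, 23/6, 4, 25/6, 13/3, 4.5, 14/3, 29/6.
v(3.5) = 13.5, v(11/3) = 43/3, v(23/6) = 91/6, v(4) = 16, v(25/6) = 101/6, v(13/3) = 53/3, v(4.5) = 18.5, v(14/3) = 58/3, v(29/6) = 121/6.
Sum = Δx · [v(3.5) + v(11/3) + v(23/6) + ...].
Sum = 25.25.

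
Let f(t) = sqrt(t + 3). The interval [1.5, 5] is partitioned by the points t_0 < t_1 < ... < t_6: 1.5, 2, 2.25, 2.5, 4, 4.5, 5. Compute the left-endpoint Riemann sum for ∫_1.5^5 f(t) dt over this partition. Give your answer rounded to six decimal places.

8.402493

Subinterval widths: 0.5, 0.25, 0.25, 1.5, 0.5, 0.5.
Left endpoints: 1.5, 2, 2.25, 2.5, 4, 4.5.
f(1.5) ≈ 2.121320, f(2) ≈ 2.236068, f(2.25) ≈ 2.291288, f(2.5) ≈ 2.345208, f(4) ≈ 2.645751, f(4.5) ≈ 2.738613.
Sum = Σ Δt_i · f(t_i).
Sum ≈ 8.402493.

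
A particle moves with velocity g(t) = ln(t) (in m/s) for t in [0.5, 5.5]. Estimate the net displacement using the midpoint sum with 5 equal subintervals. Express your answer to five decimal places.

Δt = (5.5 − 0.5)/5 = 1.
Midpoints: 1, 2, 3, 4, 5.
g(1) ≈ 0.00000, g(2) ≈ 0.69315, g(3) ≈ 1.09861, g(4) ≈ 1.38629, g(5) ≈ 1.60944.
Sum = Δt · [g(1) + g(2) + g(3) + g(4) + g(5)].
Sum ≈ 4.78749.

4.78749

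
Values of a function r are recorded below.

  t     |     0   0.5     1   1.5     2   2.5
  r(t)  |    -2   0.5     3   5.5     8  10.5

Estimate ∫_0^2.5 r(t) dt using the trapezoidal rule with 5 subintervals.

10.625

Δt = 0.5.
T_5 = (0.5/2)·[(-2) + 2·0.5 + 2·3 + 2·5.5 + 2·8 + 10.5] = 10.625.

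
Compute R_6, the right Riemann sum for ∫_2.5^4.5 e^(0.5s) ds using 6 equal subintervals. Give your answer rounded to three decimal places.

13.022

Δs = (4.5 − 2.5)/6 = 1/3.
Right endpoints: 17/6, 19/6, 3.5, 23/6, 25/6, 4.5.
f(17/6) ≈ 4.123, f(19/6) ≈ 4.871, f(3.5) ≈ 5.755, f(23/6) ≈ 6.798, f(25/6) ≈ 8.031, f(4.5) ≈ 9.488.
Sum = Δs · [f(17/6) + f(19/6) + f(3.5) + ...].
Sum ≈ 13.022.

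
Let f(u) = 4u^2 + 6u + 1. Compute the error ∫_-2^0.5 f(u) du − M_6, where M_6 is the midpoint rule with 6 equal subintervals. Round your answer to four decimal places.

0.1447

Exact integral: ∫_-2^0.5 f(u) du ≈ 2.083333.
M_6 ≈ 1.938657.
Error ≈ 2.083333 − 1.938657 ≈ 0.1447.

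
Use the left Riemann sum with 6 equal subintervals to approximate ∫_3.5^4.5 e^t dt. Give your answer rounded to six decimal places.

Δt = (4.5 − 3.5)/6 = 1/6.
Left endpoints: 3.5, 11/3, 23/6, 4, 25/6, 13/3.
f(3.5) ≈ 33.115452, f(11/3) ≈ 39.121284, f(23/6) ≈ 46.216336, f(4) ≈ 54.598150, f(25/6) ≈ 64.500093, f(13/3) ≈ 76.197857.
Sum = Δt · [f(3.5) + f(11/3) + f(23/6) + ...].
Sum ≈ 52.291529.

52.291529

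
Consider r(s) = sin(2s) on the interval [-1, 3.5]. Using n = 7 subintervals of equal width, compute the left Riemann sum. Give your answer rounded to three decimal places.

Δs = (3.5 − (-1))/7 = 9/14.
Left endpoints: -1, -5/14, 2/7, 13/14, 11/7, 31/14, 20/7.
r(-1) ≈ -0.909, r(-5/14) ≈ -0.655, r(2/7) ≈ 0.541, r(13/14) ≈ 0.959, r(11/7) ≈ -0.001, r(31/14) ≈ -0.960, r(20/7) ≈ -0.539.
Sum = Δs · [r(-1) + r(-5/14) + r(2/7) + ...].
Sum ≈ -1.006.

-1.006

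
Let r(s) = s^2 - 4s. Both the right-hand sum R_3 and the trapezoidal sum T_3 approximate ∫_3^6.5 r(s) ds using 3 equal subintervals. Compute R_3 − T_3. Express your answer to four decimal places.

11.2292

R_3 ≈ 28.064815.
T_3 ≈ 16.835648.
R_3 − T_3 ≈ 11.2292.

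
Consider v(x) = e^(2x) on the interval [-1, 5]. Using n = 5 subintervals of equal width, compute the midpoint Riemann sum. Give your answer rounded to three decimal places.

8755.307

Δx = (5 − (-1))/5 = 1.2.
Midpoints: -0.4, 0.8, 2, 3.2, 4.4.
v(-0.4) ≈ 0.449, v(0.8) ≈ 4.953, v(2) ≈ 54.598, v(3.2) ≈ 601.845, v(4.4) ≈ 6634.244.
Sum = Δx · [v(-0.4) + v(0.8) + v(2) + v(3.2) + v(4.4)].
Sum ≈ 8755.307.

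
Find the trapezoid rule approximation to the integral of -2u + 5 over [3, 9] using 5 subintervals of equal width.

Δu = (9 − 3)/5 = 1.2.
f(3) = -1, f(4.2) = -3.4, f(5.4) = -5.8, f(6.6) = -8.2, f(7.8) = -10.6, f(9) = -13.
T_5 = (Δu/2)·[f(u_0) + 2f(u_1) + ... + 2f(u_{4}) + f(u_5)].
Sum = -42.

-42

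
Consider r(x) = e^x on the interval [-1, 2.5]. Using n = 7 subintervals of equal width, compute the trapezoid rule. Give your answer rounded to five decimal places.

12.05973

Δx = (2.5 − (-1))/7 = 0.5.
r(-1) ≈ 0.36788, r(-0.5) ≈ 0.60653, r(0) ≈ 1.00000, r(0.5) ≈ 1.64872, r(1) ≈ 2.71828, r(1.5) ≈ 4.48169, r(2) ≈ 7.38906, r(2.5) ≈ 12.18249.
T_7 = (Δx/2)·[r(x_0) + 2r(x_1) + ... + 2r(x_{6}) + r(x_7)].
Sum ≈ 12.05973.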